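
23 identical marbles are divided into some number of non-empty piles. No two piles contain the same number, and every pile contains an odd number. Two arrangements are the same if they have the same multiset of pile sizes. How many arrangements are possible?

9

They are:
23
19+3+1
17+5+1
15+7+1
15+5+3
13+9+1
13+7+3
11+9+3
11+7+5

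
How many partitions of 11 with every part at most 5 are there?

37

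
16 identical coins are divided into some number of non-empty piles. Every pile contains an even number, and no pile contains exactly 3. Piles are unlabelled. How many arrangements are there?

22

They are:
16
14+2
12+4
12+2+2
10+6
10+4+2
10+2+2+2
8+8
8+6+2
8+4+4
8+4+2+2
8+2+2+2+2
6+6+4
6+6+2+2
6+4+4+2
6+4+2+2+2
6+2+2+2+2+2
4+4+4+4
4+4+4+2+2
4+4+2+2+2+2
4+2+2+2+2+2+2
2+2+2+2+2+2+2+2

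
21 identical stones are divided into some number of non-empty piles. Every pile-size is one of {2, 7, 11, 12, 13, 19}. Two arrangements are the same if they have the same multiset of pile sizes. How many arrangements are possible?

6

Listing the qualifying partitions of 21:
19, 2
13, 2, 2, 2, 2
12, 7, 2
11, 2, 2, 2, 2, 2
7, 7, 7
7, 2, 2, 2, 2, 2, 2, 2
That's 6 in total.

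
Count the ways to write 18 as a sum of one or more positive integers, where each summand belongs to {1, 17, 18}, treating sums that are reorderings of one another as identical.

3

They are:
18
17, 1
1, 1, 1, 1, 1, 1, 1, 1, 1, 1, 1, 1, 1, 1, 1, 1, 1, 1
Counting gives 3.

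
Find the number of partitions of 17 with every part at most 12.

285

Direct enumeration gives 285 partitions.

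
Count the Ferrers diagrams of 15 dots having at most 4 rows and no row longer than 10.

43

A partial list (first 12 by largest part):
10 + 5
10 + 4 + 1
10 + 3 + 2
10 + 3 + 1 + 1
10 + 2 + 2 + 1
9 + 6
9 + 5 + 1
9 + 4 + 2
9 + 4 + 1 + 1
9 + 3 + 3
9 + 3 + 2 + 1
9 + 2 + 2 + 2
…and 31 more, for 43 total.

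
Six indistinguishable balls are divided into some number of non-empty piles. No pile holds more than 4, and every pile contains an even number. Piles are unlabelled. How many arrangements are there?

2

The partitions of 6 that satisfy the conditions:
4, 2
2, 2, 2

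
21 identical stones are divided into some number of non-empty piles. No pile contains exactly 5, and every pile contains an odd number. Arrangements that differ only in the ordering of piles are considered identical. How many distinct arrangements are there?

44

A partial list (first 12 by largest part):
21
19 + 1 + 1
17 + 3 + 1
17 + 1 + 1 + 1 + 1
15 + 3 + 3
15 + 3 + 1 + 1 + 1
15 + 1 + 1 + 1 + 1 + 1 + 1
13 + 7 + 1
13 + 3 + 3 + 1 + 1
13 + 3 + 1 + 1 + 1 + 1 + 1
13 + 1 + 1 + 1 + 1 + 1 + 1 + 1 + 1
11 + 9 + 1
…and 32 more, for 44 total.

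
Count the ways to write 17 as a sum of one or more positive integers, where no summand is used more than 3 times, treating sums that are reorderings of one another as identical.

166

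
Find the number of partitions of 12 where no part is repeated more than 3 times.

50

There are too many to list fully; the first 12 (by largest part) are:
12
11,1
10,2
10,1,1
9,3
9,2,1
9,1,1,1
8,4
8,3,1
8,2,2
8,2,1,1
7,5
…and 38 more, for 50 total.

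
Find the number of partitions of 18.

385

Systematic enumeration (by largest part, then next-largest, …) yields 385.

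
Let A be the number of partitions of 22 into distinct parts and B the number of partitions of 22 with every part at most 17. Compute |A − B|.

Partitions of 22 into distinct parts: 89.
Partitions of 22 with every part at most 17: 990.
|89 − 990| = 901.

901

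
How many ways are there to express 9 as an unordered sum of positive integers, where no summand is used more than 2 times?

16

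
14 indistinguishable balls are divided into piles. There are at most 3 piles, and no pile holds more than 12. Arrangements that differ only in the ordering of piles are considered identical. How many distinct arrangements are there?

22

They are:
2,12
1,1,12
3,11
1,2,11
4,10
1,3,10
2,2,10
5,9
1,4,9
2,3,9
6,8
1,5,8
2,4,8
3,3,8
7,7
1,6,7
2,5,7
3,4,7
2,6,6
3,5,6
4,4,6
4,5,5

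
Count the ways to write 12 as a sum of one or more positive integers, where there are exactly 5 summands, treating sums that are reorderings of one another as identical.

Listing the qualifying partitions of 12:
8 + 1 + 1 + 1 + 1
7 + 2 + 1 + 1 + 1
6 + 3 + 1 + 1 + 1
6 + 2 + 2 + 1 + 1
5 + 4 + 1 + 1 + 1
5 + 3 + 2 + 1 + 1
5 + 2 + 2 + 2 + 1
4 + 4 + 2 + 1 + 1
4 + 3 + 3 + 1 + 1
4 + 3 + 2 + 2 + 1
4 + 2 + 2 + 2 + 2
3 + 3 + 3 + 2 + 1
3 + 3 + 2 + 2 + 2
That's 13 in total.

13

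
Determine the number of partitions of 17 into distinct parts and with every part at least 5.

5

The partitions of 17 that satisfy the conditions:
17
12+5
11+6
10+7
9+8
That's 5 in total.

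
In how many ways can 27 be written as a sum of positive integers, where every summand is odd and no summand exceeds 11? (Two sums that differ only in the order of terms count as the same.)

Enumerating by decreasing first part gives 131 partitions in all.

131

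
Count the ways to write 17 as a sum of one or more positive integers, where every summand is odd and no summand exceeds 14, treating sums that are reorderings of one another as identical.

A partial list (first 12 by largest part):
13+3+1
13+1+1+1+1
11+5+1
11+3+3
11+3+1+1+1
11+1+1+1+1+1+1
9+7+1
9+5+3
9+5+1+1+1
9+3+3+1+1
9+3+1+1+1+1+1
9+1+1+1+1+1+1+1+1
…and 24 more, for 36 total.

36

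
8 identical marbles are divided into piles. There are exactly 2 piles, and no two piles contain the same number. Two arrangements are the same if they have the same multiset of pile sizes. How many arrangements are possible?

The partitions of 8 that satisfy the conditions:
7+1
6+2
5+3
Counting gives 3.

3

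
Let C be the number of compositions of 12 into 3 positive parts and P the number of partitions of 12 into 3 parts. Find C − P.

Ordered (compositions into 3 parts): C(11,2) = 55.
Unordered (partitions into 3 parts): 12.
Difference: 55 − 12 = 43.

43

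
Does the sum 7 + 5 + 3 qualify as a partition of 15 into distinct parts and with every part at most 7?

Yes

The parts sum to 15, and the condition 'all summands are distinct' holds; the condition 'no summand exceeds 7' holds.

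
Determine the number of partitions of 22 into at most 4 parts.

136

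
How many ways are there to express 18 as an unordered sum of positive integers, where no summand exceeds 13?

373

Systematic enumeration (by largest part, then next-largest, …) yields 373.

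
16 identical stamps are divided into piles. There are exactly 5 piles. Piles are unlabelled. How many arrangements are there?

37

There are too many to list fully; the first 12 (by largest part) are:
12 + 1 + 1 + 1 + 1
11 + 2 + 1 + 1 + 1
10 + 3 + 1 + 1 + 1
10 + 2 + 2 + 1 + 1
9 + 4 + 1 + 1 + 1
9 + 3 + 2 + 1 + 1
9 + 2 + 2 + 2 + 1
8 + 5 + 1 + 1 + 1
8 + 4 + 2 + 1 + 1
8 + 3 + 3 + 1 + 1
8 + 3 + 2 + 2 + 1
8 + 2 + 2 + 2 + 2
…and 25 more, for 37 total.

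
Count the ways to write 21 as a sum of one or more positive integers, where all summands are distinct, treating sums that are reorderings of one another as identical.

A full systematic count gives 76.

76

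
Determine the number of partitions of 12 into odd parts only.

Listing the qualifying partitions of 12:
11+1
9+3
9+1+1+1
7+5
7+3+1+1
7+1+1+1+1+1
5+5+1+1
5+3+3+1
5+3+1+1+1+1
5+1+1+1+1+1+1+1
3+3+3+3
3+3+3+1+1+1
3+3+1+1+1+1+1+1
3+1+1+1+1+1+1+1+1+1
1+1+1+1+1+1+1+1+1+1+1+1
That's 15 in total.

15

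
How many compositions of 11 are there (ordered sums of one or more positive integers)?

The number of compositions of n is 2^(n−1); here 2^10 = 1024.

1024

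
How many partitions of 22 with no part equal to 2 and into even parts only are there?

Enumerating:
22
4+18
6+16
8+14
4+4+14
10+12
4+6+12
4+8+10
6+6+10
4+4+4+10
6+8+8
4+4+6+8
4+6+6+6
4+4+4+4+6
Counting gives 14.

14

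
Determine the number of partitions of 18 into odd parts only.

46

There are too many to list fully; the first 12 (by largest part) are:
17, 1
15, 3
15, 1, 1, 1
13, 5
13, 3, 1, 1
13, 1, 1, 1, 1, 1
11, 7
11, 5, 1, 1
11, 3, 3, 1
11, 3, 1, 1, 1, 1
11, 1, 1, 1, 1, 1, 1, 1
9, 9
…and 34 more, for 46 total.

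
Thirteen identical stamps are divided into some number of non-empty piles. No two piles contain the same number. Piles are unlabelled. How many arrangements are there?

18

They are:
13
12 + 1
11 + 2
10 + 3
10 + 2 + 1
9 + 4
9 + 3 + 1
8 + 5
8 + 4 + 1
8 + 3 + 2
7 + 6
7 + 5 + 1
7 + 4 + 2
7 + 3 + 2 + 1
6 + 5 + 2
6 + 4 + 3
6 + 4 + 2 + 1
5 + 4 + 3 + 1
That's 18 in total.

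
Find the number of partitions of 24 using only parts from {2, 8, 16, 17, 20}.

Listing the qualifying partitions of 24:
20 + 2 + 2
16 + 8
16 + 2 + 2 + 2 + 2
8 + 8 + 8
8 + 8 + 2 + 2 + 2 + 2
8 + 2 + 2 + 2 + 2 + 2 + 2 + 2 + 2
2 + 2 + 2 + 2 + 2 + 2 + 2 + 2 + 2 + 2 + 2 + 2
That's 7 in total.

7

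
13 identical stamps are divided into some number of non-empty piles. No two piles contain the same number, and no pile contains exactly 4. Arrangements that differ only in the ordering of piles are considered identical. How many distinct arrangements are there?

12

Listing the qualifying partitions of 13:
13
12 + 1
11 + 2
10 + 3
10 + 2 + 1
9 + 3 + 1
8 + 5
8 + 3 + 2
7 + 6
7 + 5 + 1
7 + 3 + 2 + 1
6 + 5 + 2
That's 12 in total.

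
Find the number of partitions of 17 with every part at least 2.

66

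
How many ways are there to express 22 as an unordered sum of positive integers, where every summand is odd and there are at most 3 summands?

The partitions of 22 that satisfy the conditions:
21,1
19,3
17,5
15,7
13,9
11,11

6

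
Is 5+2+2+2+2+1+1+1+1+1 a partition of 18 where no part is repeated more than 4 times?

The parts sum to 18, and the condition 'no summand is used more than 4 times' is violated.

No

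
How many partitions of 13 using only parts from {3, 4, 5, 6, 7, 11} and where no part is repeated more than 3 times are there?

Listing the qualifying partitions of 13:
7, 6
7, 3, 3
6, 4, 3
5, 5, 3
5, 4, 4
4, 3, 3, 3

6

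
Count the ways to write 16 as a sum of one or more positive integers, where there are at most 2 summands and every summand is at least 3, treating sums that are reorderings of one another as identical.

7

Listing the qualifying partitions of 16:
16
13,3
12,4
11,5
10,6
9,7
8,8
That's 7 in total.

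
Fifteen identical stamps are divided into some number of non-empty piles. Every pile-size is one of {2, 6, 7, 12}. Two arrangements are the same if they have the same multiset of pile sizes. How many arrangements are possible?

2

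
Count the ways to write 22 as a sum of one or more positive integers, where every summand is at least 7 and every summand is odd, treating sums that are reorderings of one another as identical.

Enumerating:
7+15
9+13
11+11
Counting gives 3.

3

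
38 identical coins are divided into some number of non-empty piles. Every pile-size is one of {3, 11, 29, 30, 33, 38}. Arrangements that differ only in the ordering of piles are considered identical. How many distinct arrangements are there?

3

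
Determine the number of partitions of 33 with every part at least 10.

11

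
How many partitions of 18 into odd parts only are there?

There are too many to list fully; the first 12 (by largest part) are:
1, 17
3, 15
1, 1, 1, 15
5, 13
1, 1, 3, 13
1, 1, 1, 1, 1, 13
7, 11
1, 1, 5, 11
1, 3, 3, 11
1, 1, 1, 1, 3, 11
1, 1, 1, 1, 1, 1, 1, 11
9, 9
…and 34 more, for 46 total.

46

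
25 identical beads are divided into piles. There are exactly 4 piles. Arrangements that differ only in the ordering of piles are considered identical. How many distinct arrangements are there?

120

Counting exhaustively, 120 partitions satisfy the conditions.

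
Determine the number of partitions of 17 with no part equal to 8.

Counting exhaustively, 267 partitions satisfy the conditions.

267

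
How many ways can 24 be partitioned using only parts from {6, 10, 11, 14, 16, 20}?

The partitions of 24 that satisfy the conditions:
10,14
6,6,6,6
Counting gives 2.

2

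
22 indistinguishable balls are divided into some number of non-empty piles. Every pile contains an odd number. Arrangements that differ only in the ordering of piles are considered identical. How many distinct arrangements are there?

Enumerating by decreasing first part gives 89 partitions in all.

89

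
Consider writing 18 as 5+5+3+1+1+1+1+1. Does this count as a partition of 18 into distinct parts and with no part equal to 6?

The parts sum to 18, and the condition 'all summands are distinct' is violated.

No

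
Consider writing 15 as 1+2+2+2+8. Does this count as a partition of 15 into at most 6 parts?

The parts sum to 15, and the condition 'there are at most 6 summands' holds.

Yes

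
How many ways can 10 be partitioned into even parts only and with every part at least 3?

2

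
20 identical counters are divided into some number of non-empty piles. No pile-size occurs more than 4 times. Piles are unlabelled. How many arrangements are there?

409

A full systematic count gives 409.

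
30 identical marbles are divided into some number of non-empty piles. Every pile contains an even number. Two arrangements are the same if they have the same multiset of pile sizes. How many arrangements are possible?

176

A full systematic count gives 176.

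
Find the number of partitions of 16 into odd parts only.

32

A partial list (first 12 by largest part):
15, 1
13, 3
13, 1, 1, 1
11, 5
11, 3, 1, 1
11, 1, 1, 1, 1, 1
9, 7
9, 5, 1, 1
9, 3, 3, 1
9, 3, 1, 1, 1, 1
9, 1, 1, 1, 1, 1, 1, 1
7, 7, 1, 1
…and 20 more, for 32 total.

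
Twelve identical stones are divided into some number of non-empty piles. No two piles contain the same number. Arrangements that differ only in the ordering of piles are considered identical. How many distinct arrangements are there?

The partitions of 12 that satisfy the conditions:
12
11 + 1
10 + 2
9 + 3
9 + 2 + 1
8 + 4
8 + 3 + 1
7 + 5
7 + 4 + 1
7 + 3 + 2
6 + 5 + 1
6 + 4 + 2
6 + 3 + 2 + 1
5 + 4 + 3
5 + 4 + 2 + 1
That's 15 in total.

15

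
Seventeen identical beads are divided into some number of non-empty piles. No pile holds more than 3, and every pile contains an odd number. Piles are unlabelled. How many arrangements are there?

6

Enumerating:
3+3+3+3+3+1+1
3+3+3+3+1+1+1+1+1
3+3+3+1+1+1+1+1+1+1+1
3+3+1+1+1+1+1+1+1+1+1+1+1
3+1+1+1+1+1+1+1+1+1+1+1+1+1+1
1+1+1+1+1+1+1+1+1+1+1+1+1+1+1+1+1
Counting gives 6.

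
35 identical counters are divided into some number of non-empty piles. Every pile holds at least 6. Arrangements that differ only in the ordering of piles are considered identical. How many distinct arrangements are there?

Direct enumeration gives 80 partitions.

80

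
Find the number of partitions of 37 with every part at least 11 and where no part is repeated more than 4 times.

13

The partitions of 37 that satisfy the conditions:
37
26,11
25,12
24,13
23,14
22,15
21,16
20,17
19,18
15,11,11
14,12,11
13,13,11
13,12,12
Counting gives 13.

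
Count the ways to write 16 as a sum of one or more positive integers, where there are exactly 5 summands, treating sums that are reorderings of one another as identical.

There are too many to list fully; the first 12 (by largest part) are:
12+1+1+1+1
11+2+1+1+1
10+3+1+1+1
10+2+2+1+1
9+4+1+1+1
9+3+2+1+1
9+2+2+2+1
8+5+1+1+1
8+4+2+1+1
8+3+3+1+1
8+3+2+2+1
8+2+2+2+2
…and 25 more, for 37 total.

37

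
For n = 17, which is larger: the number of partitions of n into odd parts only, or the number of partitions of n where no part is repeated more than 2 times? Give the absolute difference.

70

Partitions of 17 into odd parts only: 38.
Partitions of 17 where no part is repeated more than 2 times: 108.
|38 − 108| = 70.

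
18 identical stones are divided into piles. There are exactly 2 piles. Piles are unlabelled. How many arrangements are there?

9

Listing the qualifying partitions of 18:
17 + 1
16 + 2
15 + 3
14 + 4
13 + 5
12 + 6
11 + 7
10 + 8
9 + 9
Counting gives 9.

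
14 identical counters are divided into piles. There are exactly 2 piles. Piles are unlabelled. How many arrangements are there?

7

Listing the qualifying partitions of 14:
13,1
12,2
11,3
10,4
9,5
8,6
7,7
That's 7 in total.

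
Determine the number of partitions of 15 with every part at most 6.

110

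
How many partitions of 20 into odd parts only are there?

A partial list (first 12 by largest part):
19 + 1
17 + 3
17 + 1 + 1 + 1
15 + 5
15 + 3 + 1 + 1
15 + 1 + 1 + 1 + 1 + 1
13 + 7
13 + 5 + 1 + 1
13 + 3 + 3 + 1
13 + 3 + 1 + 1 + 1 + 1
13 + 1 + 1 + 1 + 1 + 1 + 1 + 1
11 + 9
…and 52 more, for 64 total.

64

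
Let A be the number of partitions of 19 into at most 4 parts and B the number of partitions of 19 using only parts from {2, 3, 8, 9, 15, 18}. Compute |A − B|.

Partitions of 19 into at most 4 parts: 94.
Partitions of 19 using only parts from {2, 3, 8, 9, 15, 18}: 10.
|94 − 10| = 84.

84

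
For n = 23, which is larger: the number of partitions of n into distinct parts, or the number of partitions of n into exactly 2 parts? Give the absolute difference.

Partitions of 23 into distinct parts: 104.
Partitions of 23 into exactly 2 parts: 11.
|104 − 11| = 93.

93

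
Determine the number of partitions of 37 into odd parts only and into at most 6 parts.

A full systematic count gives 135.

135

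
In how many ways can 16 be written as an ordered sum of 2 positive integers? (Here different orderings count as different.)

Equivalently, choose which 1 of the 15 gaps become plus signs: C(15,1) = 15.

15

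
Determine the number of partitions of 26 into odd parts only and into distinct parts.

12

The partitions of 26 that satisfy the conditions:
25+1
23+3
21+5
19+7
17+9
17+5+3+1
15+11
15+7+3+1
13+9+3+1
13+7+5+1
11+9+5+1
11+7+5+3
Counting gives 12.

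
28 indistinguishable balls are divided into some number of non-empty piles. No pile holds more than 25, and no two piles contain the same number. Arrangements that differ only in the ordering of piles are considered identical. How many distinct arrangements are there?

219

Systematic enumeration (by largest part, then next-largest, …) yields 219.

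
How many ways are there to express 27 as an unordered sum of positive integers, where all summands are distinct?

192

Counting exhaustively, 192 partitions satisfy the conditions.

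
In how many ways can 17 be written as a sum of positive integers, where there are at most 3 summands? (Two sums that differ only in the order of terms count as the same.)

There are too many to list fully; the first 12 (by largest part) are:
17
16,1
15,2
15,1,1
14,3
14,2,1
13,4
13,3,1
13,2,2
12,5
12,4,1
12,3,2
…and 21 more, for 33 total.

33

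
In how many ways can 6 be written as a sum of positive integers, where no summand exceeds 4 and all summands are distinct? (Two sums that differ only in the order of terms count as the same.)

2

Enumerating:
4+2
3+2+1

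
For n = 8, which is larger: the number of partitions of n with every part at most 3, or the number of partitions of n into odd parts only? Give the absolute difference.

Partitions of 8 with every part at most 3: 10.
Partitions of 8 into odd parts only: 6.
|10 − 6| = 4.

4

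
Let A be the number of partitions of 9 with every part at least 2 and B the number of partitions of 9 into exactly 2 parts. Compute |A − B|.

Partitions of 9 with every part at least 2: 8.
Partitions of 9 into exactly 2 parts: 4.
|8 − 4| = 4.

4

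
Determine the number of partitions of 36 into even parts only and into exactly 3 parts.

A partial list (first 12 by largest part):
32, 2, 2
30, 4, 2
28, 6, 2
28, 4, 4
26, 8, 2
26, 6, 4
24, 10, 2
24, 8, 4
24, 6, 6
22, 12, 2
22, 10, 4
22, 8, 6
…and 15 more, for 27 total.

27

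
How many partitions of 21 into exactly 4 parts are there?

72

Enumerating by decreasing first part gives 72 partitions in all.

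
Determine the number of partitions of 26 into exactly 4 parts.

136

Direct enumeration gives 136 partitions.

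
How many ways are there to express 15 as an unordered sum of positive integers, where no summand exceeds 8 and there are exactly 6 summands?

24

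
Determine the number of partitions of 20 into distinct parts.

64

There are too many to list fully; the first 12 (by largest part) are:
20
19+1
18+2
17+3
17+2+1
16+4
16+3+1
15+5
15+4+1
15+3+2
14+6
14+5+1
…and 52 more, for 64 total.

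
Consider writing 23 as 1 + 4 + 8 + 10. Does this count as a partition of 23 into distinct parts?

The parts sum to 23, and the condition 'all summands are distinct' holds.

Yes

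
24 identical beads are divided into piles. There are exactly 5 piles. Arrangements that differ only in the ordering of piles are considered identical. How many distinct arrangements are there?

164

There are 164 such partitions.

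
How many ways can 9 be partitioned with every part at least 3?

4

They are:
9
3+6
4+5
3+3+3
That's 4 in total.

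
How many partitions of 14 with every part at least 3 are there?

Enumerating:
14
11+3
10+4
9+5
8+6
8+3+3
7+7
7+4+3
6+5+3
6+4+4
5+5+4
5+3+3+3
4+4+3+3

13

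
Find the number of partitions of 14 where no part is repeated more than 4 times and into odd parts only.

14

Listing the qualifying partitions of 14:
13,1
11,3
11,1,1,1
9,5
9,3,1,1
7,7
7,5,1,1
7,3,3,1
7,3,1,1,1,1
5,5,3,1
5,5,1,1,1,1
5,3,3,3
5,3,3,1,1,1
3,3,3,3,1,1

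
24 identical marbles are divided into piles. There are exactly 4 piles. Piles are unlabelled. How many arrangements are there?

Systematic enumeration (by largest part, then next-largest, …) yields 108.

108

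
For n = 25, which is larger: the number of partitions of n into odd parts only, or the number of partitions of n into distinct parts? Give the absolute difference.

Partitions of 25 into odd parts only: 142.
Partitions of 25 into distinct parts: 142.
|142 − 142| = 0.

0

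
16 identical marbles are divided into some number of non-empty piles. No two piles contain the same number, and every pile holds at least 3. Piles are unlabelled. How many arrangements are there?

10

They are:
16
13 + 3
12 + 4
11 + 5
10 + 6
9 + 7
9 + 4 + 3
8 + 5 + 3
7 + 6 + 3
7 + 5 + 4
Counting gives 10.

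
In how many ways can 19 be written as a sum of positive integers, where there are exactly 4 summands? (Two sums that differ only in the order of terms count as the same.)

There are too many to list fully; the first 12 (by largest part) are:
1+1+1+16
1+1+2+15
1+1+3+14
1+2+2+14
1+1+4+13
1+2+3+13
2+2+2+13
1+1+5+12
1+2+4+12
1+3+3+12
2+2+3+12
1+1+6+11
…and 42 more, for 54 total.

54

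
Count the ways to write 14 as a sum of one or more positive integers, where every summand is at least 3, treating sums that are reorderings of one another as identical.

13

Listing the qualifying partitions of 14:
14
11 + 3
10 + 4
9 + 5
8 + 6
8 + 3 + 3
7 + 7
7 + 4 + 3
6 + 5 + 3
6 + 4 + 4
5 + 5 + 4
5 + 3 + 3 + 3
4 + 4 + 3 + 3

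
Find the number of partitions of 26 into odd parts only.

Direct enumeration gives 165 partitions.

165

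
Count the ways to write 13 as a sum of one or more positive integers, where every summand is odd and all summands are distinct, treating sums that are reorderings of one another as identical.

Listing the qualifying partitions of 13:
13
9+3+1
7+5+1
Counting gives 3.

3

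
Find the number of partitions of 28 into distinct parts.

222

There are 222 such partitions.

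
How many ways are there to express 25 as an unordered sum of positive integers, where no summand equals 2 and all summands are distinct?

A full systematic count gives 82.

82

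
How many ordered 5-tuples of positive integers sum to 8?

35

By stars and bars with positive parts, the count is C(7,4) = 35.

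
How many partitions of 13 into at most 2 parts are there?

Listing the qualifying partitions of 13:
13
12+1
11+2
10+3
9+4
8+5
7+6
Counting gives 7.

7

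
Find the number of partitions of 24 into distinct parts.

A full systematic count gives 122.

122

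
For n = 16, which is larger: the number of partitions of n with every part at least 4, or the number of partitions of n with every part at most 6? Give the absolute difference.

125

Partitions of 16 with every part at least 4: 11.
Partitions of 16 with every part at most 6: 136.
|11 − 136| = 125.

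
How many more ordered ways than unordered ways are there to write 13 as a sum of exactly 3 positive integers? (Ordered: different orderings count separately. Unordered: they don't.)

Compositions: C(12,2) = 66.
Partitions of 13 into exactly 3 parts: 14.
Difference: 66 − 14 = 52.

52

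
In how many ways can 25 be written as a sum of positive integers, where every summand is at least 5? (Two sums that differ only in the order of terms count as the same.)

There are too many to list fully; the first 12 (by largest part) are:
25
20+5
19+6
18+7
17+8
16+9
15+10
15+5+5
14+11
14+6+5
13+12
13+7+5
…and 18 more, for 30 total.

30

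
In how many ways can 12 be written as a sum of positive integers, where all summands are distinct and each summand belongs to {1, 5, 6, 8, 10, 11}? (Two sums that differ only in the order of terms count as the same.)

2

The partitions of 12 that satisfy the conditions:
11 + 1
6 + 5 + 1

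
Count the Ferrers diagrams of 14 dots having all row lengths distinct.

They are:
14
1, 13
2, 12
3, 11
1, 2, 11
4, 10
1, 3, 10
5, 9
1, 4, 9
2, 3, 9
6, 8
1, 5, 8
2, 4, 8
1, 2, 3, 8
1, 6, 7
2, 5, 7
3, 4, 7
1, 2, 4, 7
3, 5, 6
1, 2, 5, 6
1, 3, 4, 6
2, 3, 4, 5

22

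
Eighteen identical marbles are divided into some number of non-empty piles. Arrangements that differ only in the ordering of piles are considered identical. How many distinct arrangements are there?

385

Direct enumeration gives 385 partitions.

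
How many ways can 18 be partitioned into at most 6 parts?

Direct enumeration gives 199 partitions.

199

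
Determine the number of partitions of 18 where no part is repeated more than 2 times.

135

Systematic enumeration (by largest part, then next-largest, …) yields 135.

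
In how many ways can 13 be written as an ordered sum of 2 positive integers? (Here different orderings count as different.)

12

Place 1 bars in the 12 internal gaps of a row of 13 dots: C(12,1) = 12.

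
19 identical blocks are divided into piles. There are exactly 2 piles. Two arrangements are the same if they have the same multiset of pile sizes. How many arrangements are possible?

9

Enumerating:
1 + 18
2 + 17
3 + 16
4 + 15
5 + 14
6 + 13
7 + 12
8 + 11
9 + 10
Counting gives 9.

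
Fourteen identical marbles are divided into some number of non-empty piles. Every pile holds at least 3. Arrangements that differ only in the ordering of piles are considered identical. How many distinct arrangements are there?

13

The partitions of 14 that satisfy the conditions:
14
11, 3
10, 4
9, 5
8, 6
8, 3, 3
7, 7
7, 4, 3
6, 5, 3
6, 4, 4
5, 5, 4
5, 3, 3, 3
4, 4, 3, 3
Counting gives 13.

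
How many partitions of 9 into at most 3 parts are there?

The partitions of 9 that satisfy the conditions:
9
1 + 8
2 + 7
1 + 1 + 7
3 + 6
1 + 2 + 6
4 + 5
1 + 3 + 5
2 + 2 + 5
1 + 4 + 4
2 + 3 + 4
3 + 3 + 3

12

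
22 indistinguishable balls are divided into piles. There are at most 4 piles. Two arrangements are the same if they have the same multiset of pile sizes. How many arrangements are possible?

136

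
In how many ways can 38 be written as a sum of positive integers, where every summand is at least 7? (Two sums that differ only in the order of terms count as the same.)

73

There are 73 such partitions.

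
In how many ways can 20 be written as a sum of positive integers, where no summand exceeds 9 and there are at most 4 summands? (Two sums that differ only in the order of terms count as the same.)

There are too many to list fully; the first 12 (by largest part) are:
2+9+9
1+1+9+9
3+8+9
1+2+8+9
4+7+9
1+3+7+9
2+2+7+9
5+6+9
1+4+6+9
2+3+6+9
1+5+5+9
2+4+5+9
…and 29 more, for 41 total.

41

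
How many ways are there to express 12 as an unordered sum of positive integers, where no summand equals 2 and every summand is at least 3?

They are:
12
3 + 9
4 + 8
5 + 7
6 + 6
3 + 3 + 6
3 + 4 + 5
4 + 4 + 4
3 + 3 + 3 + 3
That's 9 in total.

9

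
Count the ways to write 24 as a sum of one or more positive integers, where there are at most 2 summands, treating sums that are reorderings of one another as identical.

13

Listing the qualifying partitions of 24:
24
1 + 23
2 + 22
3 + 21
4 + 20
5 + 19
6 + 18
7 + 17
8 + 16
9 + 15
10 + 14
11 + 13
12 + 12
Counting gives 13.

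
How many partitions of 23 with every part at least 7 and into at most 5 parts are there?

The partitions of 23 that satisfy the conditions:
23
16,7
15,8
14,9
13,10
12,11
9,7,7
8,8,7

8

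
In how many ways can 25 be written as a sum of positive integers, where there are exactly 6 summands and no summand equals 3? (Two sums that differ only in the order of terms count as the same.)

116

There are 116 such partitions.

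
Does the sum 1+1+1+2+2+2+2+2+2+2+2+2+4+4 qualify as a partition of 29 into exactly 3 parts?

The parts sum to 29, and the condition 'there are exactly 3 summands' is violated.

No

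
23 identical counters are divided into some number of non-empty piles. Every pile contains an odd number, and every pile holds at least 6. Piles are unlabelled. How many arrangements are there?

They are:
23
7+7+9

2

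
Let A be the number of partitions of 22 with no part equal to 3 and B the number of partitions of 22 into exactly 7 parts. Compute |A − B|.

381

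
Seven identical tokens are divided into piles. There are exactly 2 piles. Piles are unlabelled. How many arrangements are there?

3

They are:
1, 6
2, 5
3, 4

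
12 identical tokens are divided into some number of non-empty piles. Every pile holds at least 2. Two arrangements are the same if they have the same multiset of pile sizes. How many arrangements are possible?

They are:
12
10, 2
9, 3
8, 4
8, 2, 2
7, 5
7, 3, 2
6, 6
6, 4, 2
6, 3, 3
6, 2, 2, 2
5, 5, 2
5, 4, 3
5, 3, 2, 2
4, 4, 4
4, 4, 2, 2
4, 3, 3, 2
4, 2, 2, 2, 2
3, 3, 3, 3
3, 3, 2, 2, 2
2, 2, 2, 2, 2, 2
Counting gives 21.

21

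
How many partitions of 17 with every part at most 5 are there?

119

Counting exhaustively, 119 partitions satisfy the conditions.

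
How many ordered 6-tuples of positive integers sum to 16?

3003

By stars and bars with positive parts, the count is C(15,5) = 3003.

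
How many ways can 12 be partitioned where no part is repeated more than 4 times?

60

There are too many to list fully; the first 12 (by largest part) are:
12
1, 11
2, 10
1, 1, 10
3, 9
1, 2, 9
1, 1, 1, 9
4, 8
1, 3, 8
2, 2, 8
1, 1, 2, 8
1, 1, 1, 1, 8
…and 48 more, for 60 total.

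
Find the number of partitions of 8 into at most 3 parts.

Listing the qualifying partitions of 8:
8
7, 1
6, 2
6, 1, 1
5, 3
5, 2, 1
4, 4
4, 3, 1
4, 2, 2
3, 3, 2
Counting gives 10.

10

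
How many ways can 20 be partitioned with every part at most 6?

Direct enumeration gives 282 partitions.

282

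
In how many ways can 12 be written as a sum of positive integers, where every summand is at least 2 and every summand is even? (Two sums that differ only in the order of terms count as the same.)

11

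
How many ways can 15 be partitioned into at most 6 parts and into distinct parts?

A partial list (first 12 by largest part):
15
14, 1
13, 2
12, 3
12, 2, 1
11, 4
11, 3, 1
10, 5
10, 4, 1
10, 3, 2
9, 6
9, 5, 1
…and 15 more, for 27 total.

27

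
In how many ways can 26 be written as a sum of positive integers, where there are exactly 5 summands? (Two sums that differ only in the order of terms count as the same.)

There are 221 such partitions.

221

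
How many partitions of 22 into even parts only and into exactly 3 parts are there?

Enumerating:
18 + 2 + 2
16 + 4 + 2
14 + 6 + 2
14 + 4 + 4
12 + 8 + 2
12 + 6 + 4
10 + 10 + 2
10 + 8 + 4
10 + 6 + 6
8 + 8 + 6
That's 10 in total.

10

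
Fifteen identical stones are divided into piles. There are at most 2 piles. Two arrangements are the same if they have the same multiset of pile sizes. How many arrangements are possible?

8

They are:
15
1, 14
2, 13
3, 12
4, 11
5, 10
6, 9
7, 8
That's 8 in total.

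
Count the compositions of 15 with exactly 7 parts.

Equivalently, choose which 6 of the 14 gaps become plus signs: C(14,6) = 3003.

3003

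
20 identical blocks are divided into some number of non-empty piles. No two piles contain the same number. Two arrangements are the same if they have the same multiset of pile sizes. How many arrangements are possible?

64

There are too many to list fully; the first 12 (by largest part) are:
20
1+19
2+18
3+17
1+2+17
4+16
1+3+16
5+15
1+4+15
2+3+15
6+14
1+5+14
…and 52 more, for 64 total.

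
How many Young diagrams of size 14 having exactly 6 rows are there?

20

Enumerating:
9,1,1,1,1,1
8,2,1,1,1,1
7,3,1,1,1,1
7,2,2,1,1,1
6,4,1,1,1,1
6,3,2,1,1,1
6,2,2,2,1,1
5,5,1,1,1,1
5,4,2,1,1,1
5,3,3,1,1,1
5,3,2,2,1,1
5,2,2,2,2,1
4,4,3,1,1,1
4,4,2,2,1,1
4,3,3,2,1,1
4,3,2,2,2,1
4,2,2,2,2,2
3,3,3,3,1,1
3,3,3,2,2,1
3,3,2,2,2,2
That's 20 in total.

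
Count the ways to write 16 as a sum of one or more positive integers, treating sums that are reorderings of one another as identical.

Enumerating by decreasing first part gives 231 partitions in all.

231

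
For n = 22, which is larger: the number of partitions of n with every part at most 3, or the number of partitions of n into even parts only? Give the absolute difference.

Partitions of 22 with every part at most 3: 52.
Partitions of 22 into even parts only: 56.
|52 − 56| = 4.

4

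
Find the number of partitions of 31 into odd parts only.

340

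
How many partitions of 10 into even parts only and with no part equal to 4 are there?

The partitions of 10 that satisfy the conditions:
10
8 + 2
6 + 2 + 2
2 + 2 + 2 + 2 + 2

4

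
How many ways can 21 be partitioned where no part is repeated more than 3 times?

395

Systematic enumeration (by largest part, then next-largest, …) yields 395.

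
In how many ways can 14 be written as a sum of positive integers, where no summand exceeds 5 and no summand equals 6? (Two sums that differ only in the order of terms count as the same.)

70

There are too many to list fully; the first 12 (by largest part) are:
5+5+4
5+5+3+1
5+5+2+2
5+5+2+1+1
5+5+1+1+1+1
5+4+4+1
5+4+3+2
5+4+3+1+1
5+4+2+2+1
5+4+2+1+1+1
5+4+1+1+1+1+1
5+3+3+3
…and 58 more, for 70 total.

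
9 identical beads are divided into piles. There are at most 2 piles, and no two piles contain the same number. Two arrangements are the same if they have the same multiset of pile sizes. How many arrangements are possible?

5

The partitions of 9 that satisfy the conditions:
9
8+1
7+2
6+3
5+4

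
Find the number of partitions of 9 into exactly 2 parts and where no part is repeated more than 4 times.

4

They are:
8 + 1
7 + 2
6 + 3
5 + 4
Counting gives 4.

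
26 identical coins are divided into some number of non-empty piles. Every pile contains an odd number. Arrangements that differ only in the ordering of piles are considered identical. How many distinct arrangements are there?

165

Direct enumeration gives 165 partitions.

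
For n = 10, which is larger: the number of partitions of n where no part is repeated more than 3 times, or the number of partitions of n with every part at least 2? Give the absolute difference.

17

Partitions of 10 where no part is repeated more than 3 times: 29.
Partitions of 10 with every part at least 2: 12.
|29 − 12| = 17.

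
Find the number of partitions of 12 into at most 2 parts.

Enumerating:
12
11, 1
10, 2
9, 3
8, 4
7, 5
6, 6

7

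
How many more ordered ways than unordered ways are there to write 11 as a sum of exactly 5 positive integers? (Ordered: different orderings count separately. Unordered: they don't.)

200

Compositions: C(10,4) = 210.
Partitions of 11 into exactly 5 parts: 10.
Difference: 210 − 10 = 200.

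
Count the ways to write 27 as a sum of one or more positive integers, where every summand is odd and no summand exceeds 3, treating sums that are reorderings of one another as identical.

10

They are:
3 + 3 + 3 + 3 + 3 + 3 + 3 + 3 + 3
3 + 3 + 3 + 3 + 3 + 3 + 3 + 3 + 1 + 1 + 1
3 + 3 + 3 + 3 + 3 + 3 + 3 + 1 + 1 + 1 + 1 + 1 + 1
3 + 3 + 3 + 3 + 3 + 3 + 1 + 1 + 1 + 1 + 1 + 1 + 1 + 1 + 1
3 + 3 + 3 + 3 + 3 + 1 + 1 + 1 + 1 + 1 + 1 + 1 + 1 + 1 + 1 + 1 + 1
3 + 3 + 3 + 3 + 1 + 1 + 1 + 1 + 1 + 1 + 1 + 1 + 1 + 1 + 1 + 1 + 1 + 1 + 1
3 + 3 + 3 + 1 + 1 + 1 + 1 + 1 + 1 + 1 + 1 + 1 + 1 + 1 + 1 + 1 + 1 + 1 + 1 + 1 + 1
3 + 3 + 1 + 1 + 1 + 1 + 1 + 1 + 1 + 1 + 1 + 1 + 1 + 1 + 1 + 1 + 1 + 1 + 1 + 1 + 1 + 1 + 1
3 + 1 + 1 + 1 + 1 + 1 + 1 + 1 + 1 + 1 + 1 + 1 + 1 + 1 + 1 + 1 + 1 + 1 + 1 + 1 + 1 + 1 + 1 + 1 + 1
1 + 1 + 1 + 1 + 1 + 1 + 1 + 1 + 1 + 1 + 1 + 1 + 1 + 1 + 1 + 1 + 1 + 1 + 1 + 1 + 1 + 1 + 1 + 1 + 1 + 1 + 1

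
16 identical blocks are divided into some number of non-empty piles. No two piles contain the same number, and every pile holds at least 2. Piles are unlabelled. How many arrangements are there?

17

They are:
16
14,2
13,3
12,4
11,5
11,3,2
10,6
10,4,2
9,7
9,5,2
9,4,3
8,6,2
8,5,3
7,6,3
7,5,4
7,4,3,2
6,5,3,2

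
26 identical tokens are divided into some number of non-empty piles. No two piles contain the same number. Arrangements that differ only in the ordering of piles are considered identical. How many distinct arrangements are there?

Systematic enumeration (by largest part, then next-largest, …) yields 165.

165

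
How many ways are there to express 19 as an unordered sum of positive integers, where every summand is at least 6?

Listing the qualifying partitions of 19:
19
13+6
12+7
11+8
10+9
7+6+6

6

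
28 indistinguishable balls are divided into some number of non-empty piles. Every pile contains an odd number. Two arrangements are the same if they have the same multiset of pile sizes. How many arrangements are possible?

222

Counting exhaustively, 222 partitions satisfy the conditions.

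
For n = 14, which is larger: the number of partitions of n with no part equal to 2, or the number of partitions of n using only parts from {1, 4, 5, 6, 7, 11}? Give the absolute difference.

Partitions of 14 with no part equal to 2: 58.
Partitions of 14 using only parts from {1, 4, 5, 6, 7, 11}: 20.
|58 − 20| = 38.

38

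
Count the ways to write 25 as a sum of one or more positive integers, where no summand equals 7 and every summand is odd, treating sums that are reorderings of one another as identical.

96

There are 96 such partitions.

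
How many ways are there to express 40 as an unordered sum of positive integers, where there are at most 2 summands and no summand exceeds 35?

16

Enumerating:
35, 5
34, 6
33, 7
32, 8
31, 9
30, 10
29, 11
28, 12
27, 13
26, 14
25, 15
24, 16
23, 17
22, 18
21, 19
20, 20
That's 16 in total.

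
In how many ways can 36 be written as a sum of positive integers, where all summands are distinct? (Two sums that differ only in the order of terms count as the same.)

668

There are 668 such partitions.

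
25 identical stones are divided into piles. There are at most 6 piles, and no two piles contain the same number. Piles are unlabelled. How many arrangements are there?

142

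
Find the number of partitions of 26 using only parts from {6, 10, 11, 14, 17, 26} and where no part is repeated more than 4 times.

3

Enumerating:
26
6+6+14
6+10+10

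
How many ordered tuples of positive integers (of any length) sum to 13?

4096

The number of compositions of n is 2^(n−1); here 2^12 = 4096.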